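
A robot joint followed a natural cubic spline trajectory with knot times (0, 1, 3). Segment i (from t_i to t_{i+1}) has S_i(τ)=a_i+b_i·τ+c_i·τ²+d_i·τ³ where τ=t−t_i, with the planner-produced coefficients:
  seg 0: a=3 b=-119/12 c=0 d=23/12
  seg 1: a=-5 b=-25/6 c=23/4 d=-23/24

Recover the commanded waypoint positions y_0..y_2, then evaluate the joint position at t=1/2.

y_0 = S_0(0) = a_0 = 3
y_1 = S_1(0) = a_1 = -5
y_2 = S_1(2) = 2
t_q=1/2 is in segment 0 (τ=1/2); S_0(τ)=-55/32

y_0=3 y_1=-5 y_2=2
S(1/2) = -55/32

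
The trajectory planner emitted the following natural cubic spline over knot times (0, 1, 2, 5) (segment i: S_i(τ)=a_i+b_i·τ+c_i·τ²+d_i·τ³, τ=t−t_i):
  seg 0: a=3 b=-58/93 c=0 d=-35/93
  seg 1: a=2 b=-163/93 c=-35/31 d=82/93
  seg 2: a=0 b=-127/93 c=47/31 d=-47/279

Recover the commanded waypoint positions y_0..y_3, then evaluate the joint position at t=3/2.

y_0=3 y_1=2 y_2=0 y_3=5
S(3/2) = 59/62

y_0 = S_0(0) = a_0 = 3
y_1 = S_1(0) = a_1 = 2
y_2 = S_2(0) = a_2 = 0
y_3 = S_2(3) = 5
t_q=3/2 is in segment 1 (τ=1/2); S_1(τ)=59/62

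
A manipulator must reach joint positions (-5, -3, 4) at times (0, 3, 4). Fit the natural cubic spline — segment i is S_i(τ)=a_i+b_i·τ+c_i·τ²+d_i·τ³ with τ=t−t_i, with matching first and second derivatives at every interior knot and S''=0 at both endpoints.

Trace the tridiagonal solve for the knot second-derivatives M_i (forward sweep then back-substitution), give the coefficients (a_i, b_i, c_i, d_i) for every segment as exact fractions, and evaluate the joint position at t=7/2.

Δ: Δ0=2/3, Δ1=7
row 1: diag=8, rhs=38; c'=1/8, d'=19/4
back: M1=19/4
M: M0=0, M1=19/4, M2=0
seg 0: a=-5, c=M0/2=0, d=(M1−M0)/(6·3)=19/72, b=Δ0−h0·(2M0+M1)/6=-41/24
seg 1: a=-3, c=M1/2=19/8, d=(M2−M1)/(6·1)=-19/24, b=Δ1−h1·(2M1+M2)/6=65/12
t_q=7/2 → seg 1, τ=1/2; S=-3+65/12·τ+19/8·τ²+-19/24·τ³=13/64

  seg 0: a=-5 b=-41/24 c=0 d=19/72
  seg 1: a=-3 b=65/12 c=19/8 d=-19/24
S(7/2) = 13/64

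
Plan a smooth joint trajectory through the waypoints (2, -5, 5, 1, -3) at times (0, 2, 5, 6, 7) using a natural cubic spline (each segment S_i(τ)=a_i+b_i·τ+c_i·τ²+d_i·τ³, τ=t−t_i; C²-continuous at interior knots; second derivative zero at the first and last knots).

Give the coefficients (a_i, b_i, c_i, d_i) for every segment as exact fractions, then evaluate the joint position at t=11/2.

  seg 0: a=2 b=-2338/411 c=0 d=1799/3288
  seg 1: a=-5 b=721/822 c=1799/548 d=-4051/4932
  seg 2: a=5 b=-2635/1644 c=-563/137 d=2815/1644
  seg 3: a=1 b=-3851/822 c=563/548 d=-563/1644
S(11/2) = 14841/4384

Δ: Δ0=-7/2, Δ1=10/3, Δ2=-4, Δ3=-4
row 1: diag=10, rhs=41; c'=3/10, d'=41/10
row 2: denom=8−3·3/10=71/10; d'=(-44−3·41/10)/(71/10)=-563/71
row 3: denom=4−1·10/71=274/71; d'=(0−1·-563/71)/(274/71)=563/274
back: M3=563/274
back: M2=-563/71−10/71·563/274=-1126/137
back: M1=41/10−3/10·-1126/137=1799/274
M: M0=0, M1=1799/274, M2=-1126/137, M3=563/274, M4=0
seg 0: a=2, c=M0/2=0, d=(M1−M0)/(6·2)=1799/3288, b=Δ0−h0·(2M0+M1)/6=-2338/411
seg 1: a=-5, c=M1/2=1799/548, d=(M2−M1)/(6·3)=-4051/4932, b=Δ1−h1·(2M1+M2)/6=721/822
seg 2: a=5, c=M2/2=-563/137, d=(M3−M2)/(6·1)=2815/1644, b=Δ2−h2·(2M2+M3)/6=-2635/1644
seg 3: a=1, c=M3/2=563/548, d=(M4−M3)/(6·1)=-563/1644, b=Δ3−h3·(2M3+M4)/6=-3851/822
t_q=11/2 → seg 2, τ=1/2; S=5+-2635/1644·τ+-563/137·τ²+2815/1644·τ³=14841/4384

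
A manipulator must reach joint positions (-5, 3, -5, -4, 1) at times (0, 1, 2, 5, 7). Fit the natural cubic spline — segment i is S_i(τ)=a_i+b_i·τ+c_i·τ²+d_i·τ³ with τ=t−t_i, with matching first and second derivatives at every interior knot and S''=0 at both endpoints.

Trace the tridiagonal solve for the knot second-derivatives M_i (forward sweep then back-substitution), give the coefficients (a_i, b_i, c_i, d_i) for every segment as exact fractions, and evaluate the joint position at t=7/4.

Δ: Δ0=8, Δ1=-8, Δ2=1/3, Δ3=5/2
row 1: diag=4, rhs=-96; c'=1/4, d'=-24
row 2: denom=8−1·1/4=31/4; d'=(50−1·-24)/(31/4)=296/31
row 3: denom=10−3·12/31=274/31; d'=(13−3·296/31)/(274/31)=-485/274
back: M3=-485/274
back: M2=296/31−12/31·-485/274=1402/137
back: M1=-24−1/4·1402/137=-7277/274
M: M0=0, M1=-7277/274, M2=1402/137, M3=-485/274, M4=0
seg 0: a=-5, c=M0/2=0, d=(M1−M0)/(6·1)=-7277/1644, b=Δ0−h0·(2M0+M1)/6=20429/1644
seg 1: a=3, c=M1/2=-7277/548, d=(M2−M1)/(6·1)=10081/1644, b=Δ1−h1·(2M1+M2)/6=-701/822
seg 2: a=-5, c=M2/2=701/137, d=(M3−M2)/(6·3)=-3289/4932, b=Δ2−h2·(2M2+M3)/6=-14821/1644
seg 3: a=-4, c=M3/2=-485/548, d=(M4−M3)/(6·2)=485/3288, b=Δ3−h3·(2M3+M4)/6=3025/822
t_q=7/4 → seg 1, τ=3/4; S=3+-701/822·τ+-7277/548·τ²+10081/1644·τ³=-88459/35072

  seg 0: a=-5 b=20429/1644 c=0 d=-7277/1644
  seg 1: a=3 b=-701/822 c=-7277/548 d=10081/1644
  seg 2: a=-5 b=-14821/1644 c=701/137 d=-3289/4932
  seg 3: a=-4 b=3025/822 c=-485/548 d=485/3288
S(7/4) = -88459/35072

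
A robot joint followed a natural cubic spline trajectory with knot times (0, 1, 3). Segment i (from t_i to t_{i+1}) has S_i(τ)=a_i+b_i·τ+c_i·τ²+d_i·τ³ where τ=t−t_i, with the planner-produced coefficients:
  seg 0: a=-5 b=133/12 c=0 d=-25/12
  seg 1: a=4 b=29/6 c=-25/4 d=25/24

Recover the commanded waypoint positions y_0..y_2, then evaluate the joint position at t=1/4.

y_0=-5 y_1=4 y_2=-3
S(1/4) = -579/256

y_0 = S_0(0) = a_0 = -5
y_1 = S_1(0) = a_1 = 4
y_2 = S_1(2) = -3
t_q=1/4 is in segment 0 (τ=1/4); S_0(τ)=-579/256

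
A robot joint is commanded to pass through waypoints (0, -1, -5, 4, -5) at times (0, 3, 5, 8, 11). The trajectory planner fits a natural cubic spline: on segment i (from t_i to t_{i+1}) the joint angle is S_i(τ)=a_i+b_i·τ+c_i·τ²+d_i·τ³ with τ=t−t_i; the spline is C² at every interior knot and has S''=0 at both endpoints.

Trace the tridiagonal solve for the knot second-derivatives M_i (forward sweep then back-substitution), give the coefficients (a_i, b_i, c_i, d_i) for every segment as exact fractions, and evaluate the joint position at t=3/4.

  seg 0: a=0 b=223/354 c=0 d=-341/3186
  seg 1: a=-1 b=-400/177 c=-341/354 d=129/236
  seg 2: a=-5 b=79/177 c=410/177 d=-778/1593
  seg 3: a=4 b=205/177 c=-368/177 d=368/1593
S(3/4) = 3227/7552

Δ: Δ0=-1/3, Δ1=-2, Δ2=3, Δ3=-3
row 1: diag=10, rhs=-10; c'=1/5, d'=-1
row 2: denom=10−2·1/5=48/5; d'=(30−2·-1)/(48/5)=10/3
row 3: denom=12−3·5/16=177/16; d'=(-36−3·10/3)/(177/16)=-736/177
back: M3=-736/177
back: M2=10/3−5/16·-736/177=820/177
back: M1=-1−1/5·820/177=-341/177
M: M0=0, M1=-341/177, M2=820/177, M3=-736/177, M4=0
seg 0: a=0, c=M0/2=0, d=(M1−M0)/(6·3)=-341/3186, b=Δ0−h0·(2M0+M1)/6=223/354
seg 1: a=-1, c=M1/2=-341/354, d=(M2−M1)/(6·2)=129/236, b=Δ1−h1·(2M1+M2)/6=-400/177
seg 2: a=-5, c=M2/2=410/177, d=(M3−M2)/(6·3)=-778/1593, b=Δ2−h2·(2M2+M3)/6=79/177
seg 3: a=4, c=M3/2=-368/177, d=(M4−M3)/(6·3)=368/1593, b=Δ3−h3·(2M3+M4)/6=205/177
t_q=3/4 → seg 0, τ=3/4; S=0+223/354·τ+0·τ²+-341/3186·τ³=3227/7552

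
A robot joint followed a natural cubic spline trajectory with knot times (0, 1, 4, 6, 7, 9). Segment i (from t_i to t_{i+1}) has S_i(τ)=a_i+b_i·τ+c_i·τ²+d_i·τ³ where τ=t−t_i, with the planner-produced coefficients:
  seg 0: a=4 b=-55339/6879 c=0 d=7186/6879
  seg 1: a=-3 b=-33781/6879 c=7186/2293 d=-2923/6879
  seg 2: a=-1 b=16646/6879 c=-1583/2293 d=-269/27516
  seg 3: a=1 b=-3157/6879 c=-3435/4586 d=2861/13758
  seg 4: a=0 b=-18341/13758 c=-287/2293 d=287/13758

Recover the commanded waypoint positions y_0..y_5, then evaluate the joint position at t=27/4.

y_0=4 y_1=-3 y_2=-1 y_3=1 y_4=0 y_5=-3
S(27/4) = 94569/293504

y_0 = S_0(0) = a_0 = 4
y_1 = S_1(0) = a_1 = -3
y_2 = S_2(0) = a_2 = -1
y_3 = S_3(0) = a_3 = 1
y_4 = S_4(0) = a_4 = 0
y_5 = S_4(2) = -3
t_q=27/4 is in segment 3 (τ=3/4); S_3(τ)=94569/293504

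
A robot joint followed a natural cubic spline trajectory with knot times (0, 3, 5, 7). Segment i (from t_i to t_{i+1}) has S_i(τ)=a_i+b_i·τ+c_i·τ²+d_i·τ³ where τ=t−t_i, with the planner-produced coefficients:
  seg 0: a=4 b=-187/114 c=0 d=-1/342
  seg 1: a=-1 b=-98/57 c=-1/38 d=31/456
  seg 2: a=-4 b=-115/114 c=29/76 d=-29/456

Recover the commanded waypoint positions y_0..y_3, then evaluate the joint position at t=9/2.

y_0=4 y_1=-1 y_2=-4 y_3=-5
S(9/2) = -4145/1216

y_0 = S_0(0) = a_0 = 4
y_1 = S_1(0) = a_1 = -1
y_2 = S_2(0) = a_2 = -4
y_3 = S_2(2) = -5
t_q=9/2 is in segment 1 (τ=3/2); S_1(τ)=-4145/1216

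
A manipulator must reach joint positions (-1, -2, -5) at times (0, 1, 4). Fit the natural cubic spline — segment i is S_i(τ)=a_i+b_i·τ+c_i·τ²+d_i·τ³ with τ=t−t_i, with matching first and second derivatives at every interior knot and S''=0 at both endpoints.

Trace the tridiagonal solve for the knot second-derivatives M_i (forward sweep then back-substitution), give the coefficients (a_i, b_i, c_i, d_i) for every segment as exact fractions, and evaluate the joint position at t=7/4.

  seg 0: a=-1 b=-1 c=0 d=0
  seg 1: a=-2 b=-1 c=0 d=0
S(7/4) = -11/4

Δ: Δ0=-1, Δ1=-1
row 1: diag=8, rhs=0; c'=3/8, d'=0
back: M1=0
M: M0=0, M1=0, M2=0
seg 0: a=-1, c=M0/2=0, d=(M1−M0)/(6·1)=0, b=Δ0−h0·(2M0+M1)/6=-1
seg 1: a=-2, c=M1/2=0, d=(M2−M1)/(6·3)=0, b=Δ1−h1·(2M1+M2)/6=-1
t_q=7/4 → seg 1, τ=3/4; S=-2+-1·τ+0·τ²+0·τ³=-11/4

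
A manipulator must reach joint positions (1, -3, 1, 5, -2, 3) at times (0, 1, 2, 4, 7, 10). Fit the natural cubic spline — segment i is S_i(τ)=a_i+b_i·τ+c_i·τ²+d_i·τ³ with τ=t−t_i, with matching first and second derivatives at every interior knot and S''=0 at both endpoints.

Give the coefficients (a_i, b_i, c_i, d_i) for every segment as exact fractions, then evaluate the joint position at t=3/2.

  seg 0: a=1 b=-14482/2361 c=0 d=5038/2361
  seg 1: a=-3 b=632/2361 c=5038/787 d=-6302/2361
  seg 2: a=1 b=11954/2361 c=-1264/787 d=88/2361
  seg 3: a=5 b=-2158/2361 c=-1088/787 d=2147/7083
  seg 4: a=-2 b=-2419/2361 c=1059/787 d=-353/2361
S(3/2) = -5035/3148

Δ: Δ0=-4, Δ1=4, Δ2=2, Δ3=-7/3, Δ4=5/3
row 1: diag=4, rhs=48; c'=1/4, d'=12
row 2: denom=6−1·1/4=23/4; d'=(-12−1·12)/(23/4)=-96/23
row 3: denom=10−2·8/23=214/23; d'=(-26−2·-96/23)/(214/23)=-203/107
row 4: denom=12−3·69/214=2361/214; d'=(24−3·-203/107)/(2361/214)=2118/787
back: M4=2118/787
back: M3=-203/107−69/214·2118/787=-2176/787
back: M2=-96/23−8/23·-2176/787=-2528/787
back: M1=12−1/4·-2528/787=10076/787
M: M0=0, M1=10076/787, M2=-2528/787, M3=-2176/787, M4=2118/787, M5=0
seg 0: a=1, c=M0/2=0, d=(M1−M0)/(6·1)=5038/2361, b=Δ0−h0·(2M0+M1)/6=-14482/2361
seg 1: a=-3, c=M1/2=5038/787, d=(M2−M1)/(6·1)=-6302/2361, b=Δ1−h1·(2M1+M2)/6=632/2361
seg 2: a=1, c=M2/2=-1264/787, d=(M3−M2)/(6·2)=88/2361, b=Δ2−h2·(2M2+M3)/6=11954/2361
seg 3: a=5, c=M3/2=-1088/787, d=(M4−M3)/(6·3)=2147/7083, b=Δ3−h3·(2M3+M4)/6=-2158/2361
seg 4: a=-2, c=M4/2=1059/787, d=(M5−M4)/(6·3)=-353/2361, b=Δ4−h4·(2M4+M5)/6=-2419/2361
t_q=3/2 → seg 1, τ=1/2; S=-3+632/2361·τ+5038/787·τ²+-6302/2361·τ³=-5035/3148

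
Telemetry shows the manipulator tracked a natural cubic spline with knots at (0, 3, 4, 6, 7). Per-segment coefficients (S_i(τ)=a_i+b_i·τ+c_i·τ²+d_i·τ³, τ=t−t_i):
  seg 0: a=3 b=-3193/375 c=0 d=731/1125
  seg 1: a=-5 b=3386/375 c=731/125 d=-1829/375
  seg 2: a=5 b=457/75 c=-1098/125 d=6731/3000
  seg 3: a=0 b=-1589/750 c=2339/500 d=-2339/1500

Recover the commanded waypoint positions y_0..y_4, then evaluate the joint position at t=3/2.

y_0 = S_0(0) = a_0 = 3
y_1 = S_1(0) = a_1 = -5
y_2 = S_2(0) = a_2 = 5
y_3 = S_3(0) = a_3 = 0
y_4 = S_3(1) = 1
t_q=3/2 is in segment 0 (τ=3/2); S_0(τ)=-7579/1000

y_0=3 y_1=-5 y_2=5 y_3=0 y_4=1
S(3/2) = -7579/1000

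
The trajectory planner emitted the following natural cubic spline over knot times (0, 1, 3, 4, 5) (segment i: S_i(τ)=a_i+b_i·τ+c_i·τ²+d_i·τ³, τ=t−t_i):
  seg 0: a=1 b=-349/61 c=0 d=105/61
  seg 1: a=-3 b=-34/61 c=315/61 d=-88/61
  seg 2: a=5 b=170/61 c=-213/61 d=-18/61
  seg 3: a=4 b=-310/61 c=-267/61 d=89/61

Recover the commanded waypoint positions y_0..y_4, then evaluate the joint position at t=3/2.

y_0=1 y_1=-3 y_2=5 y_3=4 y_4=-4
S(3/2) = -529/244

y_0 = S_0(0) = a_0 = 1
y_1 = S_1(0) = a_1 = -3
y_2 = S_2(0) = a_2 = 5
y_3 = S_3(0) = a_3 = 4
y_4 = S_3(1) = -4
t_q=3/2 is in segment 1 (τ=1/2); S_1(τ)=-529/244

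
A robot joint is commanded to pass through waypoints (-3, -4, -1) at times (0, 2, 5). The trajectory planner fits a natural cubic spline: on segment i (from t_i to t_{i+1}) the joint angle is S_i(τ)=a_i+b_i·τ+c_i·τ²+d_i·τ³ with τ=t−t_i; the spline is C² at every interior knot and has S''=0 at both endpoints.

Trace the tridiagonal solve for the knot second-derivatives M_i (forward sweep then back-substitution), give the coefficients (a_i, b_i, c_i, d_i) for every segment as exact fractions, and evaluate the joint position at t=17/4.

Δ: Δ0=-1/2, Δ1=1
row 1: diag=10, rhs=9; c'=3/10, d'=9/10
back: M1=9/10
M: M0=0, M1=9/10, M2=0
seg 0: a=-3, c=M0/2=0, d=(M1−M0)/(6·2)=3/40, b=Δ0−h0·(2M0+M1)/6=-4/5
seg 1: a=-4, c=M1/2=9/20, d=(M2−M1)/(6·3)=-1/20, b=Δ1−h1·(2M1+M2)/6=1/10
t_q=17/4 → seg 1, τ=9/4; S=-4+1/10·τ+9/20·τ²+-1/20·τ³=-529/256

  seg 0: a=-3 b=-4/5 c=0 d=3/40
  seg 1: a=-4 b=1/10 c=9/20 d=-1/20
S(17/4) = -529/256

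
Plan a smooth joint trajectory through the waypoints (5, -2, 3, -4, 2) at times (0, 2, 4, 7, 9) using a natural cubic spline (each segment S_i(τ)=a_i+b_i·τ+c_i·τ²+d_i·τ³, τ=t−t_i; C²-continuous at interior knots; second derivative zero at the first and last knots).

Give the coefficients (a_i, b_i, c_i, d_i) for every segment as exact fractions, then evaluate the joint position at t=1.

Δ: Δ0=-7/2, Δ1=5/2, Δ2=-7/3, Δ3=3
row 1: diag=8, rhs=36; c'=1/4, d'=9/2
row 2: denom=10−2·1/4=19/2; d'=(-29−2·9/2)/(19/2)=-4
row 3: denom=10−3·6/19=172/19; d'=(32−3·-4)/(172/19)=209/43
back: M3=209/43
back: M2=-4−6/19·209/43=-238/43
back: M1=9/2−1/4·-238/43=253/43
M: M0=0, M1=253/43, M2=-238/43, M3=209/43, M4=0
seg 0: a=5, c=M0/2=0, d=(M1−M0)/(6·2)=253/516, b=Δ0−h0·(2M0+M1)/6=-1409/258
seg 1: a=-2, c=M1/2=253/86, d=(M2−M1)/(6·2)=-491/516, b=Δ1−h1·(2M1+M2)/6=109/258
seg 2: a=3, c=M2/2=-119/43, d=(M3−M2)/(6·3)=149/258, b=Δ2−h2·(2M2+M3)/6=199/258
seg 3: a=-4, c=M3/2=209/86, d=(M4−M3)/(6·2)=-209/516, b=Δ3−h3·(2M3+M4)/6=-31/129
t_q=1 → seg 0, τ=1; S=5+-1409/258·τ+0·τ²+253/516·τ³=5/172

  seg 0: a=5 b=-1409/258 c=0 d=253/516
  seg 1: a=-2 b=109/258 c=253/86 d=-491/516
  seg 2: a=3 b=199/258 c=-119/43 d=149/258
  seg 3: a=-4 b=-31/129 c=209/86 d=-209/516
S(1) = 5/172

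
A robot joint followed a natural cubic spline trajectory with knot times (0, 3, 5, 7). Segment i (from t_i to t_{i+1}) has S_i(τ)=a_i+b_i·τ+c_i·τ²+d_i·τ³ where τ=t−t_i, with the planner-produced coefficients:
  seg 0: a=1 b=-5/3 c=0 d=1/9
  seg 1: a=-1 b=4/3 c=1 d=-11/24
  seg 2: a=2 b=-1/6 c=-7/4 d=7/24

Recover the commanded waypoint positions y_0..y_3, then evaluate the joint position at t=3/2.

y_0=1 y_1=-1 y_2=2 y_3=-3
S(3/2) = -9/8

y_0 = S_0(0) = a_0 = 1
y_1 = S_1(0) = a_1 = -1
y_2 = S_2(0) = a_2 = 2
y_3 = S_2(2) = -3
t_q=3/2 is in segment 0 (τ=3/2); S_0(τ)=-9/8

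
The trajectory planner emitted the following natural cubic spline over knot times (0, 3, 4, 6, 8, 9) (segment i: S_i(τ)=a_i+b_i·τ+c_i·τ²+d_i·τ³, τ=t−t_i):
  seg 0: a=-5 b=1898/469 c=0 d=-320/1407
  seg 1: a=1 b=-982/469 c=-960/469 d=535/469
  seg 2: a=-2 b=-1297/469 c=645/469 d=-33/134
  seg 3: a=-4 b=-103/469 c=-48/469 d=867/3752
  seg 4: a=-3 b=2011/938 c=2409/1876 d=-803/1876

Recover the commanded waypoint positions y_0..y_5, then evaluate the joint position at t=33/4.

y_0=-5 y_1=1 y_2=-2 y_3=-4 y_4=-3 y_5=0
S(33/4) = -41001/17152

y_0 = S_0(0) = a_0 = -5
y_1 = S_1(0) = a_1 = 1
y_2 = S_2(0) = a_2 = -2
y_3 = S_3(0) = a_3 = -4
y_4 = S_4(0) = a_4 = -3
y_5 = S_4(1) = 0
t_q=33/4 is in segment 4 (τ=1/4); S_4(τ)=-41001/17152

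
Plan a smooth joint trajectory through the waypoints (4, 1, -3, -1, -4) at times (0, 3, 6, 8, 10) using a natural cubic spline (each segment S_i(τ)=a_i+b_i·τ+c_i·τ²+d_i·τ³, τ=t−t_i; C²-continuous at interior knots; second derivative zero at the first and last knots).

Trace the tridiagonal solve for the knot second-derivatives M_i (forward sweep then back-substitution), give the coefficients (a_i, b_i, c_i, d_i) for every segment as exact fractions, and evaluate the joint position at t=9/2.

Δ: Δ0=-1, Δ1=-4/3, Δ2=1, Δ3=-3/2
row 1: diag=12, rhs=-2; c'=1/4, d'=-1/6
row 2: denom=10−3·1/4=37/4; d'=(14−3·-1/6)/(37/4)=58/37
row 3: denom=8−2·8/37=280/37; d'=(-15−2·58/37)/(280/37)=-671/280
back: M3=-671/280
back: M2=58/37−8/37·-671/280=73/35
back: M1=-1/6−1/4·73/35=-289/420
M: M0=0, M1=-289/420, M2=73/35, M3=-671/280, M4=0
seg 0: a=4, c=M0/2=0, d=(M1−M0)/(6·3)=-289/7560, b=Δ0−h0·(2M0+M1)/6=-551/840
seg 1: a=1, c=M1/2=-289/840, d=(M2−M1)/(6·3)=233/1512, b=Δ1−h1·(2M1+M2)/6=-709/420
seg 2: a=-3, c=M2/2=73/70, d=(M3−M2)/(6·2)=-251/672, b=Δ2−h2·(2M2+M3)/6=49/120
seg 3: a=-1, c=M3/2=-671/560, d=(M4−M3)/(6·2)=671/3360, b=Δ3−h3·(2M3+M4)/6=41/420
t_q=9/2 → seg 1, τ=3/2; S=1+-709/420·τ+-289/840·τ²+233/1512·τ³=-4001/2240

  seg 0: a=4 b=-551/840 c=0 d=-289/7560
  seg 1: a=1 b=-709/420 c=-289/840 d=233/1512
  seg 2: a=-3 b=49/120 c=73/70 d=-251/672
  seg 3: a=-1 b=41/420 c=-671/560 d=671/3360
S(9/2) = -4001/2240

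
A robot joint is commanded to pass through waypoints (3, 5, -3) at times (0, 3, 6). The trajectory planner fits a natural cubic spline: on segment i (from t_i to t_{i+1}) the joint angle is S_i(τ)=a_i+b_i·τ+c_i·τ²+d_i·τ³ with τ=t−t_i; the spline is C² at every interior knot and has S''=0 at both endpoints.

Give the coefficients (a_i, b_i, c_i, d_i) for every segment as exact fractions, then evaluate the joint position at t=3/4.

  seg 0: a=3 b=3/2 c=0 d=-5/54
  seg 1: a=5 b=-1 c=-5/6 d=5/54
S(3/4) = 523/128

Δ: Δ0=2/3, Δ1=-8/3
row 1: diag=12, rhs=-20; c'=1/4, d'=-5/3
back: M1=-5/3
M: M0=0, M1=-5/3, M2=0
seg 0: a=3, c=M0/2=0, d=(M1−M0)/(6·3)=-5/54, b=Δ0−h0·(2M0+M1)/6=3/2
seg 1: a=5, c=M1/2=-5/6, d=(M2−M1)/(6·3)=5/54, b=Δ1−h1·(2M1+M2)/6=-1
t_q=3/4 → seg 0, τ=3/4; S=3+3/2·τ+0·τ²+-5/54·τ³=523/128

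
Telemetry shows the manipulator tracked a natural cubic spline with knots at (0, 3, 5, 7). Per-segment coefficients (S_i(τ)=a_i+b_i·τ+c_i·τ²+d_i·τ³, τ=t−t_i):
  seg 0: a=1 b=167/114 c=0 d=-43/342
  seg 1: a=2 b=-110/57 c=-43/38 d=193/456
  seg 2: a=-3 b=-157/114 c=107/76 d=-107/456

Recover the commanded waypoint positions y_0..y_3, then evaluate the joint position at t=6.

y_0=1 y_1=2 y_2=-3 y_3=-2
S(6) = -487/152

y_0 = S_0(0) = a_0 = 1
y_1 = S_1(0) = a_1 = 2
y_2 = S_2(0) = a_2 = -3
y_3 = S_2(2) = -2
t_q=6 is in segment 2 (τ=1); S_2(τ)=-487/152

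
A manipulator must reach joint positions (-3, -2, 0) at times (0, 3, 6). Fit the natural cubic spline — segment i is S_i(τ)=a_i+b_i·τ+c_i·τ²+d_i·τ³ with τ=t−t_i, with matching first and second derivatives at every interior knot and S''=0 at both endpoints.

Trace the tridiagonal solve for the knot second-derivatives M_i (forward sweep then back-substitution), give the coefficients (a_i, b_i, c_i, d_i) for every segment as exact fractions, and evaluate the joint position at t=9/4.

  seg 0: a=-3 b=1/4 c=0 d=1/108
  seg 1: a=-2 b=1/2 c=1/12 d=-1/108
S(9/4) = -597/256

Δ: Δ0=1/3, Δ1=2/3
row 1: diag=12, rhs=2; c'=1/4, d'=1/6
back: M1=1/6
M: M0=0, M1=1/6, M2=0
seg 0: a=-3, c=M0/2=0, d=(M1−M0)/(6·3)=1/108, b=Δ0−h0·(2M0+M1)/6=1/4
seg 1: a=-2, c=M1/2=1/12, d=(M2−M1)/(6·3)=-1/108, b=Δ1−h1·(2M1+M2)/6=1/2
t_q=9/4 → seg 0, τ=9/4; S=-3+1/4·τ+0·τ²+1/108·τ³=-597/256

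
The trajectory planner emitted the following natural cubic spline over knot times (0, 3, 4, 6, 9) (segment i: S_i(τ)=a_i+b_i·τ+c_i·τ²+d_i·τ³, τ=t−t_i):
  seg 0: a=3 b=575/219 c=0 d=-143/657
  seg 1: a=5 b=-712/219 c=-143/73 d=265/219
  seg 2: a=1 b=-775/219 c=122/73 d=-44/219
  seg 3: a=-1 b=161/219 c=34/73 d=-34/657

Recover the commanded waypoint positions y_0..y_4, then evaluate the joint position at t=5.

y_0=3 y_1=5 y_2=1 y_3=-1 y_4=4
S(5) = -78/73

y_0 = S_0(0) = a_0 = 3
y_1 = S_1(0) = a_1 = 5
y_2 = S_2(0) = a_2 = 1
y_3 = S_3(0) = a_3 = -1
y_4 = S_3(3) = 4
t_q=5 is in segment 2 (τ=1); S_2(τ)=-78/73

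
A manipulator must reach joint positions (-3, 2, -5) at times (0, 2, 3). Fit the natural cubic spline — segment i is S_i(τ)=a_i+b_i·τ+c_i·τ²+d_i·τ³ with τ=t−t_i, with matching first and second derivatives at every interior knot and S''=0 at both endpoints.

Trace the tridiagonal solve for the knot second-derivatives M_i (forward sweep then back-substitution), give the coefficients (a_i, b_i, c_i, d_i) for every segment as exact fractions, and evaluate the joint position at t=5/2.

Δ: Δ0=5/2, Δ1=-7
row 1: diag=6, rhs=-57; c'=1/6, d'=-19/2
back: M1=-19/2
M: M0=0, M1=-19/2, M2=0
seg 0: a=-3, c=M0/2=0, d=(M1−M0)/(6·2)=-19/24, b=Δ0−h0·(2M0+M1)/6=17/3
seg 1: a=2, c=M1/2=-19/4, d=(M2−M1)/(6·1)=19/12, b=Δ1−h1·(2M1+M2)/6=-23/6
t_q=5/2 → seg 1, τ=1/2; S=2+-23/6·τ+-19/4·τ²+19/12·τ³=-29/32

  seg 0: a=-3 b=17/3 c=0 d=-19/24
  seg 1: a=2 b=-23/6 c=-19/4 d=19/12
S(5/2) = -29/32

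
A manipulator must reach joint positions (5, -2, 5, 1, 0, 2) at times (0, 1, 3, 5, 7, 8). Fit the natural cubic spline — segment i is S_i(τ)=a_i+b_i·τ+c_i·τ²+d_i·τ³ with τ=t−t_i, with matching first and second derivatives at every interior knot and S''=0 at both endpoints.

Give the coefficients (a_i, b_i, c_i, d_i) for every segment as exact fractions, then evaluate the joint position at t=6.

  seg 0: a=5 b=-2061/224 c=0 d=493/224
  seg 1: a=-2 b=-291/112 c=1479/224 d=-199/112
  seg 2: a=5 b=279/112 c=-909/224 d=29/32
  seg 3: a=1 b=-321/112 c=309/224 d=-11/112
  seg 4: a=0 b=165/112 c=177/224 d=-59/224
S(6) = -131/224

Δ: Δ0=-7, Δ1=7/2, Δ2=-2, Δ3=-1/2, Δ4=2
row 1: diag=6, rhs=63; c'=1/3, d'=21/2
row 2: denom=8−2·1/3=22/3; d'=(-33−2·21/2)/(22/3)=-81/11
row 3: denom=8−2·3/11=82/11; d'=(9−2·-81/11)/(82/11)=261/82
row 4: denom=6−2·11/41=224/41; d'=(15−2·261/82)/(224/41)=177/112
back: M4=177/112
back: M3=261/82−11/41·177/112=309/112
back: M2=-81/11−3/11·309/112=-909/112
back: M1=21/2−1/3·-909/112=1479/112
M: M0=0, M1=1479/112, M2=-909/112, M3=309/112, M4=177/112, M5=0
seg 0: a=5, c=M0/2=0, d=(M1−M0)/(6·1)=493/224, b=Δ0−h0·(2M0+M1)/6=-2061/224
seg 1: a=-2, c=M1/2=1479/224, d=(M2−M1)/(6·2)=-199/112, b=Δ1−h1·(2M1+M2)/6=-291/112
seg 2: a=5, c=M2/2=-909/224, d=(M3−M2)/(6·2)=29/32, b=Δ2−h2·(2M2+M3)/6=279/112
seg 3: a=1, c=M3/2=309/224, d=(M4−M3)/(6·2)=-11/112, b=Δ3−h3·(2M3+M4)/6=-321/112
seg 4: a=0, c=M4/2=177/224, d=(M5−M4)/(6·1)=-59/224, b=Δ4−h4·(2M4+M5)/6=165/112
t_q=6 → seg 3, τ=1; S=1+-321/112·τ+309/224·τ²+-11/112·τ³=-131/224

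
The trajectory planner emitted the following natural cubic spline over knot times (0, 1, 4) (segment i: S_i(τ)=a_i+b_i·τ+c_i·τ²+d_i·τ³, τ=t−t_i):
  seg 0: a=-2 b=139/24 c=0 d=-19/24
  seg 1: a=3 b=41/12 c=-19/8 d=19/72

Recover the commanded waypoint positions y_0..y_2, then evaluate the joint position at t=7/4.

y_0 = S_0(0) = a_0 = -2
y_1 = S_1(0) = a_1 = 3
y_2 = S_1(3) = -1
t_q=7/4 is in segment 1 (τ=3/4); S_1(τ)=2221/512

y_0=-2 y_1=3 y_2=-1
S(7/4) = 2221/512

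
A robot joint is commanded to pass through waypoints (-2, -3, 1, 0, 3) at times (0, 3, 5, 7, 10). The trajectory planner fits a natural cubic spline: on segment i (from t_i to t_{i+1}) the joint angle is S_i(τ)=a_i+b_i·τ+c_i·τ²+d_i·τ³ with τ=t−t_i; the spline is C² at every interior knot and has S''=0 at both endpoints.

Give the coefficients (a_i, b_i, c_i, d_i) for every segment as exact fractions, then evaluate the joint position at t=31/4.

  seg 0: a=-2 b=-47/36 c=0 d=35/324
  seg 1: a=-3 b=29/18 c=35/36 d=-7/18
  seg 2: a=1 b=5/6 c=-49/36 d=25/72
  seg 3: a=0 b=-4/9 c=13/18 d=-13/162
S(31/4) = 5/128

Δ: Δ0=-1/3, Δ1=2, Δ2=-1/2, Δ3=1
row 1: diag=10, rhs=14; c'=1/5, d'=7/5
row 2: denom=8−2·1/5=38/5; d'=(-15−2·7/5)/(38/5)=-89/38
row 3: denom=10−2·5/19=180/19; d'=(9−2·-89/38)/(180/19)=13/9
back: M3=13/9
back: M2=-89/38−5/19·13/9=-49/18
back: M1=7/5−1/5·-49/18=35/18
M: M0=0, M1=35/18, M2=-49/18, M3=13/9, M4=0
seg 0: a=-2, c=M0/2=0, d=(M1−M0)/(6·3)=35/324, b=Δ0−h0·(2M0+M1)/6=-47/36
seg 1: a=-3, c=M1/2=35/36, d=(M2−M1)/(6·2)=-7/18, b=Δ1−h1·(2M1+M2)/6=29/18
seg 2: a=1, c=M2/2=-49/36, d=(M3−M2)/(6·2)=25/72, b=Δ2−h2·(2M2+M3)/6=5/6
seg 3: a=0, c=M3/2=13/18, d=(M4−M3)/(6·3)=-13/162, b=Δ3−h3·(2M3+M4)/6=-4/9
t_q=31/4 → seg 3, τ=3/4; S=0+-4/9·τ+13/18·τ²+-13/162·τ³=5/128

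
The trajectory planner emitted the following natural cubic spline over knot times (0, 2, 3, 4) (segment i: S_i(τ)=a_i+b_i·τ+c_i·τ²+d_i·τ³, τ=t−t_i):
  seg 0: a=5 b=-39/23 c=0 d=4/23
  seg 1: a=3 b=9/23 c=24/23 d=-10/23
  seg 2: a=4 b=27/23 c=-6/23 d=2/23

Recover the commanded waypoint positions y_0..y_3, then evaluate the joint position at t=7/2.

y_0=5 y_1=3 y_2=4 y_3=5
S(7/2) = 417/92

y_0 = S_0(0) = a_0 = 5
y_1 = S_1(0) = a_1 = 3
y_2 = S_2(0) = a_2 = 4
y_3 = S_2(1) = 5
t_q=7/2 is in segment 2 (τ=1/2); S_2(τ)=417/92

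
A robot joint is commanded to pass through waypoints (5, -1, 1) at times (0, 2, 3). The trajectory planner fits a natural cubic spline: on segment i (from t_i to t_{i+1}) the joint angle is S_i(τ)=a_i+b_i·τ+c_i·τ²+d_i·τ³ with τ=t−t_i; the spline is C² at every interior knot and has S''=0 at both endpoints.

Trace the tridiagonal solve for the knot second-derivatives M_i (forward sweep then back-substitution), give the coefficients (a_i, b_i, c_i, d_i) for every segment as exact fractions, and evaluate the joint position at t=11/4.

  seg 0: a=5 b=-14/3 c=0 d=5/12
  seg 1: a=-1 b=1/3 c=5/2 d=-5/6
S(11/4) = 39/128

Δ: Δ0=-3, Δ1=2
row 1: diag=6, rhs=30; c'=1/6, d'=5
back: M1=5
M: M0=0, M1=5, M2=0
seg 0: a=5, c=M0/2=0, d=(M1−M0)/(6·2)=5/12, b=Δ0−h0·(2M0+M1)/6=-14/3
seg 1: a=-1, c=M1/2=5/2, d=(M2−M1)/(6·1)=-5/6, b=Δ1−h1·(2M1+M2)/6=1/3
t_q=11/4 → seg 1, τ=3/4; S=-1+1/3·τ+5/2·τ²+-5/6·τ³=39/128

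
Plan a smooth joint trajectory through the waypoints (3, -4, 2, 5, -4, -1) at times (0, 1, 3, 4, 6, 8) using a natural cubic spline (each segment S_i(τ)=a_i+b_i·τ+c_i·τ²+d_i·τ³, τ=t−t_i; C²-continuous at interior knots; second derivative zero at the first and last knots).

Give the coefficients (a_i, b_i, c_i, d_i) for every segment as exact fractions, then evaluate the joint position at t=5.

Δ: Δ0=-7, Δ1=3, Δ2=3, Δ3=-9/2, Δ4=3/2
row 1: diag=6, rhs=60; c'=1/3, d'=10
row 2: denom=6−2·1/3=16/3; d'=(0−2·10)/(16/3)=-15/4
row 3: denom=6−1·3/16=93/16; d'=(-45−1·-15/4)/(93/16)=-220/31
row 4: denom=8−2·32/93=680/93; d'=(36−2·-220/31)/(680/93)=1167/170
back: M4=1167/170
back: M3=-220/31−32/93·1167/170=-804/85
back: M2=-15/4−3/16·-804/85=-168/85
back: M1=10−1/3·-168/85=906/85
M: M0=0, M1=906/85, M2=-168/85, M3=-804/85, M4=1167/170, M5=0
seg 0: a=3, c=M0/2=0, d=(M1−M0)/(6·1)=151/85, b=Δ0−h0·(2M0+M1)/6=-746/85
seg 1: a=-4, c=M1/2=453/85, d=(M2−M1)/(6·2)=-179/170, b=Δ1−h1·(2M1+M2)/6=-293/85
seg 2: a=2, c=M2/2=-84/85, d=(M3−M2)/(6·1)=-106/85, b=Δ2−h2·(2M2+M3)/6=89/17
seg 3: a=5, c=M3/2=-402/85, d=(M4−M3)/(6·2)=185/136, b=Δ3−h3·(2M3+M4)/6=-41/85
seg 4: a=-4, c=M4/2=1167/340, d=(M5−M4)/(6·2)=-389/680, b=Δ4−h4·(2M4+M5)/6=-523/170
t_q=5 → seg 3, τ=1; S=5+-41/85·τ+-402/85·τ²+185/136·τ³=781/680

  seg 0: a=3 b=-746/85 c=0 d=151/85
  seg 1: a=-4 b=-293/85 c=453/85 d=-179/170
  seg 2: a=2 b=89/17 c=-84/85 d=-106/85
  seg 3: a=5 b=-41/85 c=-402/85 d=185/136
  seg 4: a=-4 b=-523/170 c=1167/340 d=-389/680
S(5) = 781/680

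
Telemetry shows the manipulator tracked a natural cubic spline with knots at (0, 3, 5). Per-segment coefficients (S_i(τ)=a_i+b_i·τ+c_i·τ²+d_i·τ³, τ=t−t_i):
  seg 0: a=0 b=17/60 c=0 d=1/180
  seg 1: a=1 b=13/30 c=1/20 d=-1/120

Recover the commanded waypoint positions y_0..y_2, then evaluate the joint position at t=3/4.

y_0=0 y_1=1 y_2=2
S(3/4) = 55/256

y_0 = S_0(0) = a_0 = 0
y_1 = S_1(0) = a_1 = 1
y_2 = S_1(2) = 2
t_q=3/4 is in segment 0 (τ=3/4); S_0(τ)=55/256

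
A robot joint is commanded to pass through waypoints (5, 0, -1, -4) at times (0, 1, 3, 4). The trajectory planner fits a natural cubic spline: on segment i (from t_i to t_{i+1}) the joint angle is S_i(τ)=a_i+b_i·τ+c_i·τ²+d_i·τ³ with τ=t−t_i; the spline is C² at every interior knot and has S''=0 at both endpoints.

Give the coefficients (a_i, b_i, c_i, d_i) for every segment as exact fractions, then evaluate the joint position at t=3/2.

Δ: Δ0=-5, Δ1=-1/2, Δ2=-3
row 1: diag=6, rhs=27; c'=1/3, d'=9/2
row 2: denom=6−2·1/3=16/3; d'=(-15−2·9/2)/(16/3)=-9/2
back: M2=-9/2
back: M1=9/2−1/3·-9/2=6
M: M0=0, M1=6, M2=-9/2, M3=0
seg 0: a=5, c=M0/2=0, d=(M1−M0)/(6·1)=1, b=Δ0−h0·(2M0+M1)/6=-6
seg 1: a=0, c=M1/2=3, d=(M2−M1)/(6·2)=-7/8, b=Δ1−h1·(2M1+M2)/6=-3
seg 2: a=-1, c=M2/2=-9/4, d=(M3−M2)/(6·1)=3/4, b=Δ2−h2·(2M2+M3)/6=-3/2
t_q=3/2 → seg 1, τ=1/2; S=0+-3·τ+3·τ²+-7/8·τ³=-55/64

  seg 0: a=5 b=-6 c=0 d=1
  seg 1: a=0 b=-3 c=3 d=-7/8
  seg 2: a=-1 b=-3/2 c=-9/4 d=3/4
S(3/2) = -55/64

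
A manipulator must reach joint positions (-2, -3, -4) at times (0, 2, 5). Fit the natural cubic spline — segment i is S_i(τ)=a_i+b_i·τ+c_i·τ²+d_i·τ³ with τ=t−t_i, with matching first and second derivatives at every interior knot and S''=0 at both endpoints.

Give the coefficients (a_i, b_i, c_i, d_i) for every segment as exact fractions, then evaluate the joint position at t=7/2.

Δ: Δ0=-1/2, Δ1=-1/3
row 1: diag=10, rhs=1; c'=3/10, d'=1/10
back: M1=1/10
M: M0=0, M1=1/10, M2=0
seg 0: a=-2, c=M0/2=0, d=(M1−M0)/(6·2)=1/120, b=Δ0−h0·(2M0+M1)/6=-8/15
seg 1: a=-3, c=M1/2=1/20, d=(M2−M1)/(6·3)=-1/180, b=Δ1−h1·(2M1+M2)/6=-13/30
t_q=7/2 → seg 1, τ=3/2; S=-3+-13/30·τ+1/20·τ²+-1/180·τ³=-569/160

  seg 0: a=-2 b=-8/15 c=0 d=1/120
  seg 1: a=-3 b=-13/30 c=1/20 d=-1/180
S(7/2) = -569/160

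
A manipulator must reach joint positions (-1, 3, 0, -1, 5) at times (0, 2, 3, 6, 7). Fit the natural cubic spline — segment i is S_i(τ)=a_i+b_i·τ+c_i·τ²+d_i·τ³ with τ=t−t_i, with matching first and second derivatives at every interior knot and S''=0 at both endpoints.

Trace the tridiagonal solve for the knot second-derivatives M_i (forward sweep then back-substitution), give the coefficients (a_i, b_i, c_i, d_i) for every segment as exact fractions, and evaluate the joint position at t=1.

  seg 0: a=-1 b=1798/483 c=0 d=-208/483
  seg 1: a=3 b=-698/483 c=-416/161 d=71/69
  seg 2: a=0 b=-1703/483 c=81/161 d=271/1449
  seg 3: a=-1 b=2194/483 c=352/161 d=-352/483
S(1) = 369/161

Δ: Δ0=2, Δ1=-3, Δ2=-1/3, Δ3=6
row 1: diag=6, rhs=-30; c'=1/6, d'=-5
row 2: denom=8−1·1/6=47/6; d'=(16−1·-5)/(47/6)=126/47
row 3: denom=8−3·18/47=322/47; d'=(38−3·126/47)/(322/47)=704/161
back: M3=704/161
back: M2=126/47−18/47·704/161=162/161
back: M1=-5−1/6·162/161=-832/161
M: M0=0, M1=-832/161, M2=162/161, M3=704/161, M4=0
seg 0: a=-1, c=M0/2=0, d=(M1−M0)/(6·2)=-208/483, b=Δ0−h0·(2M0+M1)/6=1798/483
seg 1: a=3, c=M1/2=-416/161, d=(M2−M1)/(6·1)=71/69, b=Δ1−h1·(2M1+M2)/6=-698/483
seg 2: a=0, c=M2/2=81/161, d=(M3−M2)/(6·3)=271/1449, b=Δ2−h2·(2M2+M3)/6=-1703/483
seg 3: a=-1, c=M3/2=352/161, d=(M4−M3)/(6·1)=-352/483, b=Δ3−h3·(2M3+M4)/6=2194/483
t_q=1 → seg 0, τ=1; S=-1+1798/483·τ+0·τ²+-208/483·τ³=369/161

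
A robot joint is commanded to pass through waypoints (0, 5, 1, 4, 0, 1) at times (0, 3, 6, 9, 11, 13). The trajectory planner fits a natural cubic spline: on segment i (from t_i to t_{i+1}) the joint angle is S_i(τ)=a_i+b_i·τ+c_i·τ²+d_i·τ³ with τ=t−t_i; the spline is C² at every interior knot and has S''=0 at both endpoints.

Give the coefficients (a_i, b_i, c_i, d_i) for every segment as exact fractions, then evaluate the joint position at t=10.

  seg 0: a=0 b=8533/3132 c=0 d=-3313/28188
  seg 1: a=5 b=-703/1566 c=-3313/3132 d=7169/28188
  seg 2: a=1 b=223/3132 c=964/783 d=-8659/28188
  seg 3: a=4 b=-1309/1566 c=-1601/1044 d=745/1566
  seg 4: a=0 b=-1975/1566 c=1379/1044 d=-1379/6264
S(10) = 733/348

Δ: Δ0=5/3, Δ1=-4/3, Δ2=1, Δ3=-2, Δ4=1/2
row 1: diag=12, rhs=-18; c'=1/4, d'=-3/2
row 2: denom=12−3·1/4=45/4; d'=(14−3·-3/2)/(45/4)=74/45
row 3: denom=10−3·4/15=46/5; d'=(-18−3·74/45)/(46/5)=-172/69
row 4: denom=8−2·5/23=174/23; d'=(15−2·-172/69)/(174/23)=1379/522
back: M4=1379/522
back: M3=-172/69−5/23·1379/522=-1601/522
back: M2=74/45−4/15·-1601/522=1928/783
back: M1=-3/2−1/4·1928/783=-3313/1566
M: M0=0, M1=-3313/1566, M2=1928/783, M3=-1601/522, M4=1379/522, M5=0
seg 0: a=0, c=M0/2=0, d=(M1−M0)/(6·3)=-3313/28188, b=Δ0−h0·(2M0+M1)/6=8533/3132
seg 1: a=5, c=M1/2=-3313/3132, d=(M2−M1)/(6·3)=7169/28188, b=Δ1−h1·(2M1+M2)/6=-703/1566
seg 2: a=1, c=M2/2=964/783, d=(M3−M2)/(6·3)=-8659/28188, b=Δ2−h2·(2M2+M3)/6=223/3132
seg 3: a=4, c=M3/2=-1601/1044, d=(M4−M3)/(6·2)=745/1566, b=Δ3−h3·(2M3+M4)/6=-1309/1566
seg 4: a=0, c=M4/2=1379/1044, d=(M5−M4)/(6·2)=-1379/6264, b=Δ4−h4·(2M4+M5)/6=-1975/1566
t_q=10 → seg 3, τ=1; S=4+-1309/1566·τ+-1601/1044·τ²+745/1566·τ³=733/348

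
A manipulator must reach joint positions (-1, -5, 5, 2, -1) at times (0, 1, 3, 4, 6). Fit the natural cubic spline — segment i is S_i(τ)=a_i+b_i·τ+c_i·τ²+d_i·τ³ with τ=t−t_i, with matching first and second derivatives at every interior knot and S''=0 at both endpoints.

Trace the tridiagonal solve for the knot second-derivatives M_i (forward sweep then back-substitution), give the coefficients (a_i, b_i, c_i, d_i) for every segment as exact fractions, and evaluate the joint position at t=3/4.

  seg 0: a=-1 b=-193/31 c=0 d=69/31
  seg 1: a=-5 b=14/31 c=207/31 d=-273/124
  seg 2: a=5 b=23/31 c=-405/62 d=173/62
  seg 3: a=2 b=-245/62 c=57/31 d=-19/62
S(3/4) = -9385/1984

Δ: Δ0=-4, Δ1=5, Δ2=-3, Δ3=-3/2
row 1: diag=6, rhs=54; c'=1/3, d'=9
row 2: denom=6−2·1/3=16/3; d'=(-48−2·9)/(16/3)=-99/8
row 3: denom=6−1·3/16=93/16; d'=(9−1·-99/8)/(93/16)=114/31
back: M3=114/31
back: M2=-99/8−3/16·114/31=-405/31
back: M1=9−1/3·-405/31=414/31
M: M0=0, M1=414/31, M2=-405/31, M3=114/31, M4=0
seg 0: a=-1, c=M0/2=0, d=(M1−M0)/(6·1)=69/31, b=Δ0−h0·(2M0+M1)/6=-193/31
seg 1: a=-5, c=M1/2=207/31, d=(M2−M1)/(6·2)=-273/124, b=Δ1−h1·(2M1+M2)/6=14/31
seg 2: a=5, c=M2/2=-405/62, d=(M3−M2)/(6·1)=173/62, b=Δ2−h2·(2M2+M3)/6=23/31
seg 3: a=2, c=M3/2=57/31, d=(M4−M3)/(6·2)=-19/62, b=Δ3−h3·(2M3+M4)/6=-245/62
t_q=3/4 → seg 0, τ=3/4; S=-1+-193/31·τ+0·τ²+69/31·τ³=-9385/1984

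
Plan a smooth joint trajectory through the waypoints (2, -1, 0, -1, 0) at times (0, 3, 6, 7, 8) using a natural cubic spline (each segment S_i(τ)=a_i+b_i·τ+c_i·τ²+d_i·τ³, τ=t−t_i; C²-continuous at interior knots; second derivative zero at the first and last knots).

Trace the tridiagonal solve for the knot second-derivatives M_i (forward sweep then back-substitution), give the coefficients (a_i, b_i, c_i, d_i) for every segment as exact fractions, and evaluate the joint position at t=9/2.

  seg 0: a=2 b=-263/168 c=0 d=95/1512
  seg 1: a=-1 b=11/84 c=95/168 d=-251/1512
  seg 2: a=0 b=-23/24 c=-13/14 d=149/168
  seg 3: a=-1 b=-13/84 c=97/56 d=-97/168
S(9/2) = -41/448

Δ: Δ0=-1, Δ1=1/3, Δ2=-1, Δ3=1
row 1: diag=12, rhs=8; c'=1/4, d'=2/3
row 2: denom=8−3·1/4=29/4; d'=(-8−3·2/3)/(29/4)=-40/29
row 3: denom=4−1·4/29=112/29; d'=(12−1·-40/29)/(112/29)=97/28
back: M3=97/28
back: M2=-40/29−4/29·97/28=-13/7
back: M1=2/3−1/4·-13/7=95/84
M: M0=0, M1=95/84, M2=-13/7, M3=97/28, M4=0
seg 0: a=2, c=M0/2=0, d=(M1−M0)/(6·3)=95/1512, b=Δ0−h0·(2M0+M1)/6=-263/168
seg 1: a=-1, c=M1/2=95/168, d=(M2−M1)/(6·3)=-251/1512, b=Δ1−h1·(2M1+M2)/6=11/84
seg 2: a=0, c=M2/2=-13/14, d=(M3−M2)/(6·1)=149/168, b=Δ2−h2·(2M2+M3)/6=-23/24
seg 3: a=-1, c=M3/2=97/56, d=(M4−M3)/(6·1)=-97/168, b=Δ3−h3·(2M3+M4)/6=-13/84
t_q=9/2 → seg 1, τ=3/2; S=-1+11/84·τ+95/168·τ²+-251/1512·τ³=-41/448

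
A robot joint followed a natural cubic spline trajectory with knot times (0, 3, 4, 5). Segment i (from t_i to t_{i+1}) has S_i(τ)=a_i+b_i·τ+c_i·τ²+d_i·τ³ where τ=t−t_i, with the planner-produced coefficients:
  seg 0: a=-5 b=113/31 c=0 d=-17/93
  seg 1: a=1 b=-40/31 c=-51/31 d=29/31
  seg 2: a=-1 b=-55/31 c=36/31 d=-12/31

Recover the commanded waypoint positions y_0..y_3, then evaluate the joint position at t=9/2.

y_0 = S_0(0) = a_0 = -5
y_1 = S_1(0) = a_1 = 1
y_2 = S_2(0) = a_2 = -1
y_3 = S_2(1) = -2
t_q=9/2 is in segment 2 (τ=1/2); S_2(τ)=-51/31

y_0=-5 y_1=1 y_2=-1 y_3=-2
S(9/2) = -51/31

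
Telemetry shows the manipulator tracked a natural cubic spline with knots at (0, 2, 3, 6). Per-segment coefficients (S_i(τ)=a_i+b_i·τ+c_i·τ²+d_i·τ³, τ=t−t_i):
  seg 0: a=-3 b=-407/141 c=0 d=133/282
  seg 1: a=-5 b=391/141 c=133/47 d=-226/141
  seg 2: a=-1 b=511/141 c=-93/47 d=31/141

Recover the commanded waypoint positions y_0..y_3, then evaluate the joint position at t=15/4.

y_0=-3 y_1=-5 y_2=-1 y_3=-2
S(15/4) = 2099/3008

y_0 = S_0(0) = a_0 = -3
y_1 = S_1(0) = a_1 = -5
y_2 = S_2(0) = a_2 = -1
y_3 = S_2(3) = -2
t_q=15/4 is in segment 2 (τ=3/4); S_2(τ)=2099/3008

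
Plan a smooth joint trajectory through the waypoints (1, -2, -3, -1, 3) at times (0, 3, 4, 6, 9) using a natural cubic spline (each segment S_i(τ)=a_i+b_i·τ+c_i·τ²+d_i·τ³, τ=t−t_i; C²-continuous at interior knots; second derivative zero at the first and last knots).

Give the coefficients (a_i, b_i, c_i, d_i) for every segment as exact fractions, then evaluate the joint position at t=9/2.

Δ: Δ0=-1, Δ1=-1, Δ2=1, Δ3=4/3
row 1: diag=8, rhs=0; c'=1/8, d'=0
row 2: denom=6−1·1/8=47/8; d'=(12−1·0)/(47/8)=96/47
row 3: denom=10−2·16/47=438/47; d'=(2−2·96/47)/(438/47)=-49/219
back: M3=-49/219
back: M2=96/47−16/47·-49/219=464/219
back: M1=0−1/8·464/219=-58/219
M: M0=0, M1=-58/219, M2=464/219, M3=-49/219, M4=0
seg 0: a=1, c=M0/2=0, d=(M1−M0)/(6·3)=-29/1971, b=Δ0−h0·(2M0+M1)/6=-190/219
seg 1: a=-2, c=M1/2=-29/219, d=(M2−M1)/(6·1)=29/73, b=Δ1−h1·(2M1+M2)/6=-277/219
seg 2: a=-3, c=M2/2=232/219, d=(M3−M2)/(6·2)=-57/292, b=Δ2−h2·(2M2+M3)/6=-74/219
seg 3: a=-1, c=M3/2=-49/438, d=(M4−M3)/(6·3)=49/3942, b=Δ3−h3·(2M3+M4)/6=341/219
t_q=9/2 → seg 2, τ=1/2; S=-3+-74/219·τ+232/219·τ²+-57/292·τ³=-6841/2336

  seg 0: a=1 b=-190/219 c=0 d=-29/1971
  seg 1: a=-2 b=-277/219 c=-29/219 d=29/73
  seg 2: a=-3 b=-74/219 c=232/219 d=-57/292
  seg 3: a=-1 b=341/219 c=-49/438 d=49/3942
S(9/2) = -6841/2336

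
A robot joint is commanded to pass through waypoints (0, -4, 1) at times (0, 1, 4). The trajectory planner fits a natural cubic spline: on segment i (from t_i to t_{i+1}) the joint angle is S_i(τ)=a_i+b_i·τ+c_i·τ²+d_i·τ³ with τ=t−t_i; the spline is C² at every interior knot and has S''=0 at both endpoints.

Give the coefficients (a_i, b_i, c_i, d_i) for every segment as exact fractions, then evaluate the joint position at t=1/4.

Δ: Δ0=-4, Δ1=5/3
row 1: diag=8, rhs=34; c'=3/8, d'=17/4
back: M1=17/4
M: M0=0, M1=17/4, M2=0
seg 0: a=0, c=M0/2=0, d=(M1−M0)/(6·1)=17/24, b=Δ0−h0·(2M0+M1)/6=-113/24
seg 1: a=-4, c=M1/2=17/8, d=(M2−M1)/(6·3)=-17/72, b=Δ1−h1·(2M1+M2)/6=-31/12
t_q=1/4 → seg 0, τ=1/4; S=0+-113/24·τ+0·τ²+17/24·τ³=-597/512

  seg 0: a=0 b=-113/24 c=0 d=17/24
  seg 1: a=-4 b=-31/12 c=17/8 d=-17/72
S(1/4) = -597/512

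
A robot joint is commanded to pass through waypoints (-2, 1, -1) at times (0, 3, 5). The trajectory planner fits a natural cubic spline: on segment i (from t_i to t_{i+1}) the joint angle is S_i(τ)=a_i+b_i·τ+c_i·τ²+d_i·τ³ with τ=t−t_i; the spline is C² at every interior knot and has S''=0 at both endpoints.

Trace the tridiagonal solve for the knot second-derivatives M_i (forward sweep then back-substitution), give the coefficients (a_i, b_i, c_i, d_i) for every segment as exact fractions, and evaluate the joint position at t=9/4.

  seg 0: a=-2 b=8/5 c=0 d=-1/15
  seg 1: a=1 b=-1/5 c=-3/5 d=1/10
S(9/4) = 269/320

Δ: Δ0=1, Δ1=-1
row 1: diag=10, rhs=-12; c'=1/5, d'=-6/5
back: M1=-6/5
M: M0=0, M1=-6/5, M2=0
seg 0: a=-2, c=M0/2=0, d=(M1−M0)/(6·3)=-1/15, b=Δ0−h0·(2M0+M1)/6=8/5
seg 1: a=1, c=M1/2=-3/5, d=(M2−M1)/(6·2)=1/10, b=Δ1−h1·(2M1+M2)/6=-1/5
t_q=9/4 → seg 0, τ=9/4; S=-2+8/5·τ+0·τ²+-1/15·τ³=269/320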